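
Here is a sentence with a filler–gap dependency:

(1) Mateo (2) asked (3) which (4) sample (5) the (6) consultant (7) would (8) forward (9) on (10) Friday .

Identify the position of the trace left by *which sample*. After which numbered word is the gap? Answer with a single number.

Pre-movement form: The consultant would forward which sample on Friday.
'which sample' functions as the direct object of 'forward'. Fronting leaves a gap immediately after 'forward':
Mateo asked which sample the consultant would forward ___ on Friday.
'forward' is word 8.

8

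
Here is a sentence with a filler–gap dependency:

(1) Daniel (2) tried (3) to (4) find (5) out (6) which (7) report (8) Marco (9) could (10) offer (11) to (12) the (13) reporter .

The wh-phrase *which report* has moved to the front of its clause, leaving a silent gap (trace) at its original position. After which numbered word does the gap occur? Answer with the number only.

10

Underlying clause: Marco could offer which report to the reporter.
'which report' is the direct object of 'offer'. It moves to the left edge, and the trace sits right after 'offer':
Daniel tried to find out which report Marco could offer ___ to the reporter.
'offer' is word 10.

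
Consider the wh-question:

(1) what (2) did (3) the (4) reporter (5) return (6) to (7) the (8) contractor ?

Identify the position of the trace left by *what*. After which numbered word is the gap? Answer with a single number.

5

Pre-movement form: The reporter did return what to the contractor.
The filler 'what' is interpreted as the direct object of 'return'. Fronting leaves a gap immediately after 'return':
What did the reporter return ___ to the contractor?
'return' is word 5.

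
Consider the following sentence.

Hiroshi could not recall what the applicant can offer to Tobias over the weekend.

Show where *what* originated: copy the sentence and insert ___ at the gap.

Hiroshi could not recall what the applicant can offer ___ to Tobias over the weekend.

Pre-movement form: The applicant can offer what to Tobias over the weekend.
'what' functions as the direct object of 'offer'. The gap is right after 'offer'.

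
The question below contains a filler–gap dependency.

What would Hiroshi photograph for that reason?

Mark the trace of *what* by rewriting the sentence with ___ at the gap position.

Pre-movement form: Hiroshi would photograph what for that reason.
The filler 'what' is interpreted as the direct object of 'photograph'. The gap is right after 'photograph'.

What would Hiroshi photograph ___ for that reason?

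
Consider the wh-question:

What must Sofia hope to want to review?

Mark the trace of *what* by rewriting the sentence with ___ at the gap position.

What must Sofia hope to want to review ___?

Underlying clause: Sofia must hope to want to review what.
'what' is the direct object of 'review'. The gap is right after 'review'.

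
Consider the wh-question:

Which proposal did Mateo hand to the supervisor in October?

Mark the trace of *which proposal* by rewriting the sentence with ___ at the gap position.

In situ: Mateo did hand which proposal to the supervisor in October.
'which proposal' is the direct object of 'hand'. The gap is right after 'hand'.

Which proposal did Mateo hand ___ to the supervisor in October?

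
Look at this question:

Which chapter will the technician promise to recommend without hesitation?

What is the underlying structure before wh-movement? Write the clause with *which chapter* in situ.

The technician will promise to recommend which chapter without hesitation.

'which chapter' is the direct object of 'recommend'. It moves to the left edge, and the trace sits right after 'recommend':
Which chapter will the technician promise to recommend ___ without hesitation?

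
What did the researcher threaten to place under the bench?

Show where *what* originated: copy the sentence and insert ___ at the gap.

Underlying clause: The researcher did threaten to place what under the bench.
'what' functions as the direct object of 'place'. The gap is right after 'place'.

What did the researcher threaten to place ___ under the bench?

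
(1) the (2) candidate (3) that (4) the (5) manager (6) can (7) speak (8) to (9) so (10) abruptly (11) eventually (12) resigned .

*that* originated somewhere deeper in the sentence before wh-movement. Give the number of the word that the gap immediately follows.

8

'that' is the object of the preposition 'to'. It moves to the left edge, and the trace sits right after 'to':
The candidate that the manager can speak to ___ so abruptly eventually resigned.
'to' is word 8.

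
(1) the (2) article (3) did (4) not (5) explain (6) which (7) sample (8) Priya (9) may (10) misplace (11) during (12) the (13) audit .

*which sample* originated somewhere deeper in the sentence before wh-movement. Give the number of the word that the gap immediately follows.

10

Pre-movement form: Priya may misplace which sample during the audit.
The filler 'which sample' is interpreted as the direct object of 'misplace'. It moves to the left edge, and the trace sits right after 'misplace':
The article did not explain which sample Priya may misplace ___ during the audit.
'misplace' is word 10.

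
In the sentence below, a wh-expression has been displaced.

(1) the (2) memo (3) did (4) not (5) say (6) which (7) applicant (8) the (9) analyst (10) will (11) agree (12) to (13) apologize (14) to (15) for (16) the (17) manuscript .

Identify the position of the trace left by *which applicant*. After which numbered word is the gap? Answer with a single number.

Underlying clause: The analyst will agree to apologize to which applicant for the manuscript.
'which applicant' is the object of the preposition 'to'. Wh-movement fronts it, leaving a gap right after 'to':
The memo did not say which applicant the analyst will agree to apologize to ___ for the manuscript.
'to' is word 14.

14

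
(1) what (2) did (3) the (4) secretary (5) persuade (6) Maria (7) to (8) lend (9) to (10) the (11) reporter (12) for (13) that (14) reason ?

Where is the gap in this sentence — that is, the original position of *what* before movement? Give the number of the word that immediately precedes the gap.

8

In situ: The secretary did persuade Maria to lend what to the reporter for that reason.
'what' functions as the direct object of 'lend'. It moves to the left edge, and the trace sits right after 'lend':
What did the secretary persuade Maria to lend ___ to the reporter for that reason?
'lend' is word 8.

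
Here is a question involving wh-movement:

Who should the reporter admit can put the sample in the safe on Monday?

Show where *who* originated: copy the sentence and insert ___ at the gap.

Who should the reporter admit ___ can put the sample in the safe on Monday?

Before movement: The reporter should admit who can put the sample in the safe on Monday.
The filler 'who' is interpreted as the subject of the clause embedded under 'admit'. The gap is right after 'admit'.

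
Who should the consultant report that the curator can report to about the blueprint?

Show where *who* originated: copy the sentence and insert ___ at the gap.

Who should the consultant report that the curator can report to ___ about the blueprint?

Underlying clause: The consultant should report that the curator can report to who about the blueprint.
The filler 'who' is interpreted as the object of the preposition 'to'. The gap is right after 'to'.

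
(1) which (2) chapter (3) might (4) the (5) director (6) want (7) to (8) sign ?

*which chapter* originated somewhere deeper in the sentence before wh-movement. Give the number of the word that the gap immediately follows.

8

In situ: The director might want to sign which chapter.
'which chapter' functions as the direct object of 'sign'. It moves to the left edge, and the trace sits right after 'sign':
Which chapter might the director want to sign ___?
'sign' is word 8.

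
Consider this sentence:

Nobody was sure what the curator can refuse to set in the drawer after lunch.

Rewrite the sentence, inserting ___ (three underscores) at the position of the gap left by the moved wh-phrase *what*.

Underlying clause: The curator can refuse to set what in the drawer after lunch.
'what' functions as the direct object of 'set'. The gap is right after 'set'.

Nobody was sure what the curator can refuse to set ___ in the drawer after lunch.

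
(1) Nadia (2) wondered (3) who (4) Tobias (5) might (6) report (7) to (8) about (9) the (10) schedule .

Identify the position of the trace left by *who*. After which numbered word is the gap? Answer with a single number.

7

Pre-movement form: Tobias might report to who about the schedule.
'who' functions as the object of the preposition 'to'. Wh-movement fronts it, leaving a gap right after 'to':
Nadia wondered who Tobias might report to ___ about the schedule.
'to' is word 7.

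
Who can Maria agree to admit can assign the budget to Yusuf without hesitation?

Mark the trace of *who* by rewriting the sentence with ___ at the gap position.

Who can Maria agree to admit ___ can assign the budget to Yusuf without hesitation?

In situ: Maria can agree to admit who can assign the budget to Yusuf without hesitation.
'who' functions as the subject of the clause embedded under 'admit'. The gap is right after 'admit'.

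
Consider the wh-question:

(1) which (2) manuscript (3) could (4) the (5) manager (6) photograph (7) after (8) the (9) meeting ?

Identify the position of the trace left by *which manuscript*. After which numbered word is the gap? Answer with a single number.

6

Pre-movement form: The manager could photograph which manuscript after the meeting.
'which manuscript' is the direct object of 'photograph'. It moves to the left edge, and the trace sits right after 'photograph':
Which manuscript could the manager photograph ___ after the meeting?
'photograph' is word 6.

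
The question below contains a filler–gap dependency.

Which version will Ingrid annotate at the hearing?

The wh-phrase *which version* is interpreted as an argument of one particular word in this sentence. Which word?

Underlying clause: Ingrid will annotate which version at the hearing.
The filler 'which version' is interpreted as the direct object of 'annotate'. Fronting leaves a gap immediately after 'annotate':
Which version will Ingrid annotate ___ at the hearing?

annotate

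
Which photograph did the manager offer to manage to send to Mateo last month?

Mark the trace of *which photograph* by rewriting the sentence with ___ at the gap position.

Underlying clause: The manager did offer to manage to send which photograph to Mateo last month.
The filler 'which photograph' is interpreted as the direct object of 'send'. The gap is right after 'send'.

Which photograph did the manager offer to manage to send ___ to Mateo last month?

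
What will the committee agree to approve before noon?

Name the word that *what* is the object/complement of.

Underlying clause: The committee will agree to approve what before noon.
'what' functions as the direct object of 'approve'. It moves to the left edge, and the trace sits right after 'approve':
What will the committee agree to approve ___ before noon?

approve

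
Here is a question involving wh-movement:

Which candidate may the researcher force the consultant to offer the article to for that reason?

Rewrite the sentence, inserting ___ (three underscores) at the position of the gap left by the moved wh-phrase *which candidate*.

Which candidate may the researcher force the consultant to offer the article to ___ for that reason?

Before movement: The researcher may force the consultant to offer the article to which candidate for that reason.
'which candidate' functions as the object of the preposition 'to' (recipient of 'offer'). The gap is right after 'to'.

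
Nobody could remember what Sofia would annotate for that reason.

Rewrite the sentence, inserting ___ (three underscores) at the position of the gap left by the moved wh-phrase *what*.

Nobody could remember what Sofia would annotate ___ for that reason.

In situ: Sofia would annotate what for that reason.
'what' is the direct object of 'annotate'. The gap is right after 'annotate'.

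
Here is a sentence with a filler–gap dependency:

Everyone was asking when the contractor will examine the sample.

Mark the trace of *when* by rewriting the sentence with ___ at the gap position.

Before movement: The contractor will examine the sample when.
The filler 'when' is interpreted as the temporal adjunct. The gap is right after 'sample'.

Everyone was asking when the contractor will examine the sample ___.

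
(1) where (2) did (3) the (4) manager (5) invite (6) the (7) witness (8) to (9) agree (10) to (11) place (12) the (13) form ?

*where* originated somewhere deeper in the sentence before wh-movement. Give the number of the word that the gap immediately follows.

In situ: The manager did invite the witness to agree to place the form where.
The filler 'where' is interpreted as the locative complement of 'place'. Wh-movement fronts it, leaving a gap right after 'form':
Where did the manager invite the witness to agree to place the form ___?
'form' is word 13.

13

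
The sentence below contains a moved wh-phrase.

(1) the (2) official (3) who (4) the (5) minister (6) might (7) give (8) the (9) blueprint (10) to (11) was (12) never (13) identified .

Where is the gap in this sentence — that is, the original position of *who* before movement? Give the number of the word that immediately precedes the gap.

The filler 'who' is interpreted as the object of the preposition 'to' (recipient of 'give'). Fronting leaves a gap immediately after 'to':
The official who the minister might give the blueprint to ___ was never identified.
'to' is word 10.

10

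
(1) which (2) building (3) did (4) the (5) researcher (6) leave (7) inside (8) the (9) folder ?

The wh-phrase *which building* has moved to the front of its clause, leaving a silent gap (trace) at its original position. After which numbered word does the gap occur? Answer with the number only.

6

Underlying clause: The researcher did leave which building inside the folder.
'which building' functions as the direct object of 'leave'. Wh-movement fronts it, leaving a gap right after 'leave':
Which building did the researcher leave ___ inside the folder?
'leave' is word 6.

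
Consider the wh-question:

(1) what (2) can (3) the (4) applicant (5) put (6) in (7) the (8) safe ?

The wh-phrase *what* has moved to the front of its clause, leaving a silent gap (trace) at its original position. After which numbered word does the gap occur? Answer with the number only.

5

Pre-movement form: The applicant can put what in the safe.
The filler 'what' is interpreted as the direct object of 'put'. Fronting leaves a gap immediately after 'put':
What can the applicant put ___ in the safe?
'put' is word 5.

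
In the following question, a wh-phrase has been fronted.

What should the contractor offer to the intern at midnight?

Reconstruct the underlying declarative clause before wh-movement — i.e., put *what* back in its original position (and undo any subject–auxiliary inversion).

The contractor should offer what to the intern at midnight.

'what' is the direct object of 'offer'. Wh-movement fronts it, leaving a gap right after 'offer':
What should the contractor offer ___ to the intern at midnight?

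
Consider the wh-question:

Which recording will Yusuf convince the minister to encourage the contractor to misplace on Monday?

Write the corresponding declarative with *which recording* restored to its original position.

'which recording' functions as the direct object of 'misplace'. Wh-movement fronts it, leaving a gap right after 'misplace':
Which recording will Yusuf convince the minister to encourage the contractor to misplace ___ on Monday?

Yusuf will convince the minister to encourage the contractor to misplace which recording on Monday.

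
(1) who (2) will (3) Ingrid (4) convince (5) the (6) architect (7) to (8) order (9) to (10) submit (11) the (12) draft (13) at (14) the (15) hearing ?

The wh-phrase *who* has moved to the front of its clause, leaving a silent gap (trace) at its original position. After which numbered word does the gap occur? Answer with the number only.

In situ: Ingrid will convince the architect to order who to submit the draft at the hearing.
The filler 'who' is interpreted as the direct object of 'order'. It moves to the left edge, and the trace sits right after 'order':
Who will Ingrid convince the architect to order ___ to submit the draft at the hearing?
'order' is word 8.

8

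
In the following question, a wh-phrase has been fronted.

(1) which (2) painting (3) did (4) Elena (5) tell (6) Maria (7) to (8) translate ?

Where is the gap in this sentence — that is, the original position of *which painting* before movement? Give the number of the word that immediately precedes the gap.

Underlying clause: Elena did tell Maria to translate which painting.
'which painting' is the direct object of 'translate'. It moves to the left edge, and the trace sits right after 'translate':
Which painting did Elena tell Maria to translate ___?
'translate' is word 8.

8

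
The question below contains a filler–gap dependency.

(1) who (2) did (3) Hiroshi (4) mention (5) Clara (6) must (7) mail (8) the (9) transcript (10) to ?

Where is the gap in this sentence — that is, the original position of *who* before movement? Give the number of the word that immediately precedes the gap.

Pre-movement form: Hiroshi did mention Clara must mail the transcript to who.
'who' functions as the object of the preposition 'to' (recipient of 'mail'). Fronting leaves a gap immediately after 'to':
Who did Hiroshi mention Clara must mail the transcript to ___?
'to' is word 10.

10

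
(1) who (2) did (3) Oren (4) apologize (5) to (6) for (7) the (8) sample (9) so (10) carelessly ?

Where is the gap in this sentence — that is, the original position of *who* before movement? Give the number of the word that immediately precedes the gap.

Underlying clause: Oren did apologize to who for the sample so carelessly.
'who' is the object of the preposition 'to'. Fronting leaves a gap immediately after 'to':
Who did Oren apologize to ___ for the sample so carelessly?
'to' is word 5.

5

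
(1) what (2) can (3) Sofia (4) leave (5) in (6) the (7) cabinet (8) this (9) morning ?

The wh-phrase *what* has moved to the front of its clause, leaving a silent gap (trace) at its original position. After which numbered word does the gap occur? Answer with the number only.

In situ: Sofia can leave what in the cabinet this morning.
'what' functions as the direct object of 'leave'. Wh-movement fronts it, leaving a gap right after 'leave':
What can Sofia leave ___ in the cabinet this morning?
'leave' is word 4.

4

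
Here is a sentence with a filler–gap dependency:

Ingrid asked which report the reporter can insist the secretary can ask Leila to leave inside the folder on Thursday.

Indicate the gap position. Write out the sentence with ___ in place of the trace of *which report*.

Pre-movement form: The reporter can insist the secretary can ask Leila to leave which report inside the folder on Thursday.
The filler 'which report' is interpreted as the direct object of 'leave'. The gap is right after 'leave'.

Ingrid asked which report the reporter can insist the secretary can ask Leila to leave ___ inside the folder on Thursday.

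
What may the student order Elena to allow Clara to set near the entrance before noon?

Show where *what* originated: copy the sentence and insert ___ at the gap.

What may the student order Elena to allow Clara to set ___ near the entrance before noon?

Pre-movement form: The student may order Elena to allow Clara to set what near the entrance before noon.
'what' functions as the direct object of 'set'. The gap is right after 'set'.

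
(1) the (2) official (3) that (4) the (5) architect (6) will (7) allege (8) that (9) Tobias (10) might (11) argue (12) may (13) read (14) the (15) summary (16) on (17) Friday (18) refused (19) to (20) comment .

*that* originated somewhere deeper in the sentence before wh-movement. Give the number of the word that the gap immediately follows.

11

'that' is the subject of the clause embedded under 'argue'. It moves to the left edge, and the trace sits right after 'argue':
The official that the architect will allege that Tobias might argue ___ may read the summary on Friday refused to comment.
'argue' is word 11.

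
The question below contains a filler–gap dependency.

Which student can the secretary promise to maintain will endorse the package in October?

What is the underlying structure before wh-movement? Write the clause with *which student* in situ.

'which student' functions as the subject of the clause embedded under 'maintain'. It moves to the left edge, and the trace sits right after 'maintain':
Which student can the secretary promise to maintain ___ will endorse the package in October?

The secretary can promise to maintain which student will endorse the package in October.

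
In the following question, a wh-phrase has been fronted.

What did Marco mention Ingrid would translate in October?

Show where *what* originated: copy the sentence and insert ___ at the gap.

What did Marco mention Ingrid would translate ___ in October?

In situ: Marco did mention Ingrid would translate what in October.
The filler 'what' is interpreted as the direct object of 'translate'. The gap is right after 'translate'.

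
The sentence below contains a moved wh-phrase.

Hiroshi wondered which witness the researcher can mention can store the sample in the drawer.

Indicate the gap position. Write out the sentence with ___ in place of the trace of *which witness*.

In situ: The researcher can mention which witness can store the sample in the drawer.
The filler 'which witness' is interpreted as the subject of the clause embedded under 'mention'. The gap is right after 'mention'.

Hiroshi wondered which witness the researcher can mention ___ can store the sample in the drawer.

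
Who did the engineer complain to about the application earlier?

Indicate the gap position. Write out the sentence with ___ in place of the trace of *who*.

Who did the engineer complain to ___ about the application earlier?

Before movement: The engineer did complain to who about the application earlier.
'who' functions as the object of the preposition 'to'. The gap is right after 'to'.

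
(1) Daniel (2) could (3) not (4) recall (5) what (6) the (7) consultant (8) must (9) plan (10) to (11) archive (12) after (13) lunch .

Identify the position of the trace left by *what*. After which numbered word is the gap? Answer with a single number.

Before movement: The consultant must plan to archive what after lunch.
'what' functions as the direct object of 'archive'. Fronting leaves a gap immediately after 'archive':
Daniel could not recall what the consultant must plan to archive ___ after lunch.
'archive' is word 11.

11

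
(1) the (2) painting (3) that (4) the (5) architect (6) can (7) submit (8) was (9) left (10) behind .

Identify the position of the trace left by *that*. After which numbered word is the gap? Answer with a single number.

7

'that' functions as the direct object of 'submit'. Wh-movement fronts it, leaving a gap right after 'submit':
The painting that the architect can submit ___ was left behind.
'submit' is word 7.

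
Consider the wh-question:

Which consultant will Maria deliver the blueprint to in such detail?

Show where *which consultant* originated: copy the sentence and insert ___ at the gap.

Which consultant will Maria deliver the blueprint to ___ in such detail?

In situ: Maria will deliver the blueprint to which consultant in such detail.
'which consultant' functions as the object of the preposition 'to' (recipient of 'deliver'). The gap is right after 'to'.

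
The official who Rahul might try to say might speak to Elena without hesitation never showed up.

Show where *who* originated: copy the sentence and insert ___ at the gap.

'who' functions as the subject of the clause embedded under 'say'. The gap is right after 'say'.

The official who Rahul might try to say ___ might speak to Elena without hesitation never showed up.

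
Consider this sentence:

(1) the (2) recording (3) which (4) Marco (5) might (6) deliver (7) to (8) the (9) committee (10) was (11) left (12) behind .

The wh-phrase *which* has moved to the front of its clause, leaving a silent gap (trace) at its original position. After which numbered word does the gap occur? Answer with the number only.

6

The filler 'which' is interpreted as the direct object of 'deliver'. Wh-movement fronts it, leaving a gap right after 'deliver':
The recording which Marco might deliver ___ to the committee was left behind.
'deliver' is word 6.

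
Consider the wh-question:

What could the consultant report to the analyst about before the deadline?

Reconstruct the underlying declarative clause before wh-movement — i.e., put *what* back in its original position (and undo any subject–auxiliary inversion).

The consultant could report to the analyst about what before the deadline.

The filler 'what' is interpreted as the object of the preposition 'about'. It moves to the left edge, and the trace sits right after 'about':
What could the consultant report to the analyst about ___ before the deadline?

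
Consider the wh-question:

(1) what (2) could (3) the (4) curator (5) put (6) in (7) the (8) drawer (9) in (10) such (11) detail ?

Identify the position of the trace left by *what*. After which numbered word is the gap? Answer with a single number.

Underlying clause: The curator could put what in the drawer in such detail.
The filler 'what' is interpreted as the direct object of 'put'. Fronting leaves a gap immediately after 'put':
What could the curator put ___ in the drawer in such detail?
'put' is word 5.

5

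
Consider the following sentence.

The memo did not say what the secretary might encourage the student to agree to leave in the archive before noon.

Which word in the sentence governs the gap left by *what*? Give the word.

leave

In situ: The secretary might encourage the student to agree to leave what in the archive before noon.
'what' functions as the direct object of 'leave'. Fronting leaves a gap immediately after 'leave':
The memo did not say what the secretary might encourage the student to agree to leave ___ in the archive before noon.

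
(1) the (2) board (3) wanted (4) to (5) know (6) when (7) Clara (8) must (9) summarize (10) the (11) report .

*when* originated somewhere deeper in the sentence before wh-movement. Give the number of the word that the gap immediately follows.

In situ: Clara must summarize the report when.
The filler 'when' is interpreted as the temporal adjunct. Wh-movement fronts it, leaving a gap right after 'report':
The board wanted to know when Clara must summarize the report ___.
'report' is word 11.

11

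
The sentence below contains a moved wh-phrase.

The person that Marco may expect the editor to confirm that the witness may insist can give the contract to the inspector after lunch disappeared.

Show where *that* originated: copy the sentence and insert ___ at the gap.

The person that Marco may expect the editor to confirm that the witness may insist ___ can give the contract to the inspector after lunch disappeared.

The filler 'that' is interpreted as the subject of the clause embedded under 'insist'. The gap is right after 'insist'.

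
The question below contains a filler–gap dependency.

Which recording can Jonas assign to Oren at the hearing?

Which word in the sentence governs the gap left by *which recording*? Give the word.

assign

Pre-movement form: Jonas can assign which recording to Oren at the hearing.
The filler 'which recording' is interpreted as the direct object of 'assign'. Fronting leaves a gap immediately after 'assign':
Which recording can Jonas assign ___ to Oren at the hearing?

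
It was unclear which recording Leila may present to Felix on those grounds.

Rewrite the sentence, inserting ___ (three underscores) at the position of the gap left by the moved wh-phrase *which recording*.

It was unclear which recording Leila may present ___ to Felix on those grounds.

Before movement: Leila may present which recording to Felix on those grounds.
'which recording' is the direct object of 'present'. The gap is right after 'present'.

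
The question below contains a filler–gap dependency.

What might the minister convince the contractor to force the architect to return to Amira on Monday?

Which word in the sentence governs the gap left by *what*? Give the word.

Before movement: The minister might convince the contractor to force the architect to return what to Amira on Monday.
'what' is the direct object of 'return'. Wh-movement fronts it, leaving a gap right after 'return':
What might the minister convince the contractor to force the architect to return ___ to Amira on Monday?

return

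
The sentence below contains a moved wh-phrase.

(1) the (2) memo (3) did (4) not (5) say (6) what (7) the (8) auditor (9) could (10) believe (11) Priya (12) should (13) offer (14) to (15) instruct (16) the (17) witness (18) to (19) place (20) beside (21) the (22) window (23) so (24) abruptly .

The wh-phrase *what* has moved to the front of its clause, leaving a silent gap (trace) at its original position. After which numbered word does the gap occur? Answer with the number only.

Before movement: The auditor could believe Priya should offer to instruct the witness to place what beside the window so abruptly.
'what' is the direct object of 'place'. It moves to the left edge, and the trace sits right after 'place':
The memo did not say what the auditor could believe Priya should offer to instruct the witness to place ___ beside the window so abruptly.
'place' is word 19.

19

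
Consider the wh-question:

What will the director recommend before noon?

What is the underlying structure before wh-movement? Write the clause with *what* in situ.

The director will recommend what before noon.

'what' functions as the direct object of 'recommend'. Wh-movement fronts it, leaving a gap right after 'recommend':
What will the director recommend ___ before noon?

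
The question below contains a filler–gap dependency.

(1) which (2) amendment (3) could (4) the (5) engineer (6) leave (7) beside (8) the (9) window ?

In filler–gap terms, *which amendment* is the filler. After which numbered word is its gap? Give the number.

Underlying clause: The engineer could leave which amendment beside the window.
'which amendment' is the direct object of 'leave'. Wh-movement fronts it, leaving a gap right after 'leave':
Which amendment could the engineer leave ___ beside the window?
'leave' is word 6.

6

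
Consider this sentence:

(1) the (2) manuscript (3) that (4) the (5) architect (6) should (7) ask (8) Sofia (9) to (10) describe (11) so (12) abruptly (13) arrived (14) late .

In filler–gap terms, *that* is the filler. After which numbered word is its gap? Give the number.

10

The filler 'that' is interpreted as the direct object of 'describe'. Wh-movement fronts it, leaving a gap right after 'describe':
The manuscript that the architect should ask Sofia to describe ___ so abruptly arrived late.
'describe' is word 10.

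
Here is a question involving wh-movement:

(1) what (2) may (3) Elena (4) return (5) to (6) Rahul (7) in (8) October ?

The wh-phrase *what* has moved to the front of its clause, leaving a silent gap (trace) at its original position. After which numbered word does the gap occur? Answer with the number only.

In situ: Elena may return what to Rahul in October.
The filler 'what' is interpreted as the direct object of 'return'. It moves to the left edge, and the trace sits right after 'return':
What may Elena return ___ to Rahul in October?
'return' is word 4.

4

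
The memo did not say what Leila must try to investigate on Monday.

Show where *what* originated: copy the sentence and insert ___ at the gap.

In situ: Leila must try to investigate what on Monday.
The filler 'what' is interpreted as the direct object of 'investigate'. The gap is right after 'investigate'.

The memo did not say what Leila must try to investigate ___ on Monday.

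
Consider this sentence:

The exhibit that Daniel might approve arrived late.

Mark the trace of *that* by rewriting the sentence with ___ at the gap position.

The filler 'that' is interpreted as the direct object of 'approve'. The gap is right after 'approve'.

The exhibit that Daniel might approve ___ arrived late.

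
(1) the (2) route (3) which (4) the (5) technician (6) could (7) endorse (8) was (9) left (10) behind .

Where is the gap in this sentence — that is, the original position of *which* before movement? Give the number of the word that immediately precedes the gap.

'which' is the direct object of 'endorse'. Fronting leaves a gap immediately after 'endorse':
The route which the technician could endorse ___ was left behind.
'endorse' is word 7.

7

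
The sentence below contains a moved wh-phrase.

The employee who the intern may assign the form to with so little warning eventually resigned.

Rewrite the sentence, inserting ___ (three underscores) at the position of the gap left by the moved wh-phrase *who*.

'who' functions as the object of the preposition 'to' (recipient of 'assign'). The gap is right after 'to'.

The employee who the intern may assign the form to ___ with so little warning eventually resigned.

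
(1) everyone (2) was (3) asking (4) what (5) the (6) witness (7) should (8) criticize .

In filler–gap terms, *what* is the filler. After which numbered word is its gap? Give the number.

8

In situ: The witness should criticize what.
The filler 'what' is interpreted as the direct object of 'criticize'. Fronting leaves a gap immediately after 'criticize':
Everyone was asking what the witness should criticize ___.
'criticize' is word 8.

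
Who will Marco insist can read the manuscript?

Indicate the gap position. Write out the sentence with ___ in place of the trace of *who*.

Who will Marco insist ___ can read the manuscript?

Pre-movement form: Marco will insist who can read the manuscript.
The filler 'who' is interpreted as the subject of the clause embedded under 'insist'. The gap is right after 'insist'.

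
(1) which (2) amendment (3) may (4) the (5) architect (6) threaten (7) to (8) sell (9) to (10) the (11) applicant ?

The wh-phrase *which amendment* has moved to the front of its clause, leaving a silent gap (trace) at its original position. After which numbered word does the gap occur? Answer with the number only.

Underlying clause: The architect may threaten to sell which amendment to the applicant.
The filler 'which amendment' is interpreted as the direct object of 'sell'. It moves to the left edge, and the trace sits right after 'sell':
Which amendment may the architect threaten to sell ___ to the applicant?
'sell' is word 8.

8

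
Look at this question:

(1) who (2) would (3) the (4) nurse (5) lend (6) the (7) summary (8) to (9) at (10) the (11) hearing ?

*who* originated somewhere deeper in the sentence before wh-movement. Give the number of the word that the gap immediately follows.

8

Pre-movement form: The nurse would lend the summary to who at the hearing.
'who' functions as the object of the preposition 'to' (recipient of 'lend'). It moves to the left edge, and the trace sits right after 'to':
Who would the nurse lend the summary to ___ at the hearing?
'to' is word 8.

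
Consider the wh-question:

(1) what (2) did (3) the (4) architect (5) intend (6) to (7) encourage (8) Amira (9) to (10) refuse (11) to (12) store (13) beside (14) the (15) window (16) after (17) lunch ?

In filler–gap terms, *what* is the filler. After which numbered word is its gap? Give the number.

12

Underlying clause: The architect did intend to encourage Amira to refuse to store what beside the window after lunch.
'what' functions as the direct object of 'store'. Wh-movement fronts it, leaving a gap right after 'store':
What did the architect intend to encourage Amira to refuse to store ___ beside the window after lunch?
'store' is word 12.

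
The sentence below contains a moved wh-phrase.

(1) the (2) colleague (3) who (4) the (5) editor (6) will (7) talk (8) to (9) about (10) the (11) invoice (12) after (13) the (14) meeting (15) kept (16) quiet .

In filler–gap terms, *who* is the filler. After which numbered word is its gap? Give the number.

8

The filler 'who' is interpreted as the object of the preposition 'to'. Fronting leaves a gap immediately after 'to':
The colleague who the editor will talk to ___ about the invoice after the meeting kept quiet.
'to' is word 8.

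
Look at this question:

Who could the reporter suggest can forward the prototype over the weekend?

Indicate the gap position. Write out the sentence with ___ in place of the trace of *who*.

Who could the reporter suggest ___ can forward the prototype over the weekend?

Pre-movement form: The reporter could suggest who can forward the prototype over the weekend.
The filler 'who' is interpreted as the subject of the clause embedded under 'suggest'. The gap is right after 'suggest'.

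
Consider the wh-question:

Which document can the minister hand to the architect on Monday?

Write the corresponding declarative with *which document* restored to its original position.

'which document' is the direct object of 'hand'. It moves to the left edge, and the trace sits right after 'hand':
Which document can the minister hand ___ to the architect on Monday?

The minister can hand which document to the architect on Monday.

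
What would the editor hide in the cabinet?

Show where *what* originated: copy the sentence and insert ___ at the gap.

Underlying clause: The editor would hide what in the cabinet.
'what' is the direct object of 'hide'. The gap is right after 'hide'.

What would the editor hide ___ in the cabinet?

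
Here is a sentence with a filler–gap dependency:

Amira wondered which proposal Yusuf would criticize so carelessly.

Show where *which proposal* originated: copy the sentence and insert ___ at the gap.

Amira wondered which proposal Yusuf would criticize ___ so carelessly.

Underlying clause: Yusuf would criticize which proposal so carelessly.
'which proposal' is the direct object of 'criticize'. The gap is right after 'criticize'.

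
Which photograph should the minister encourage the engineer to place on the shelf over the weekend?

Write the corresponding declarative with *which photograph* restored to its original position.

The filler 'which photograph' is interpreted as the direct object of 'place'. Wh-movement fronts it, leaving a gap right after 'place':
Which photograph should the minister encourage the engineer to place ___ on the shelf over the weekend?

The minister should encourage the engineer to place which photograph on the shelf over the weekend.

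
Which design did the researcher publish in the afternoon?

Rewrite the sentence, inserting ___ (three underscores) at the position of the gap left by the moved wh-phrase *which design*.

In situ: The researcher did publish which design in the afternoon.
The filler 'which design' is interpreted as the direct object of 'publish'. The gap is right after 'publish'.

Which design did the researcher publish ___ in the afternoon?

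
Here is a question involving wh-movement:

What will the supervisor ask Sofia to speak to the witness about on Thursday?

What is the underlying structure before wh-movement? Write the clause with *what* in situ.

The supervisor will ask Sofia to speak to the witness about what on Thursday.

'what' is the object of the preposition 'about'. Wh-movement fronts it, leaving a gap right after 'about':
What will the supervisor ask Sofia to speak to the witness about ___ on Thursday?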